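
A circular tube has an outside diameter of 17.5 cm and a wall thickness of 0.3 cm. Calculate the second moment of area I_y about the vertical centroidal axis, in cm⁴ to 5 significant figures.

I_y ≈ 599.65 cm⁴

Decompose the section into non-overlapping parts with the origin at the bottom-left of its bounding rectangle.
Outer circle: ⌀17.5, A = 240.5282 cm², x = 8.75 cm, Ī = 4603.86 cm⁴.
Bore (subtracted): ⌀16.9, A = 224.3176 cm², x = 8.75 cm, Ī = 4004.209 cm⁴.
By symmetry the centroid is at mid-width, x̄ = 8.75 cm.
All pieces are centred on the vertical centroidal axis, so I = ΣĪ (holes subtracted) = 599.651 cm⁴.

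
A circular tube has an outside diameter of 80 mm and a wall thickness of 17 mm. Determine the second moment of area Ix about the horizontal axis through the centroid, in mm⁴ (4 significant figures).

Ix ≈ 1.791 × 10⁶ mm⁴

Decompose the section into non-overlapping parts with the origin at the bottom-left of its bounding rectangle.
Outer circle: ⌀80, A = 5026.55 mm², y = 40 mm, Ī = 2 010 619 mm⁴.
Bore (subtracted): ⌀46, A = 1661.9 mm², y = 40 mm, Ī = 219 787 mm⁴.
By symmetry the centroid is at mid-height, ȳ = 40 mm.
All pieces are centred on the horizontal axis through the centroid, so I = ΣĪ (holes subtracted) = 1 790 833 mm⁴.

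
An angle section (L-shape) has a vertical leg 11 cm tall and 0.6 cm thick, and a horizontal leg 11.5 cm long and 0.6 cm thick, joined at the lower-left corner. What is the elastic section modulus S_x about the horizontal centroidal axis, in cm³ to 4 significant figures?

S_x ≈ 19.23 cm³

Treat the section as a set of non-overlapping primitives; coordinates are from the bounding-box lower-left.
Vertical leg: 0.6 × 11, A = 6.6 cm², y = 5.5 cm, Ī = 66.55 cm⁴.
Horizontal leg (remainder): 10.9 × 0.6, A = 6.54 cm², y = 0.3 cm, Ī = 0.1962 cm⁴.
Centroid: ȳ = ΣA·y / ΣA = 2.91187 cm.
Transfer each piece to the horizontal centroidal axis using Ī + A·d² with d = y − 2.91187:
  vertical leg: d = 2.58813 cm → contributes +110.759 cm⁴
  horizontal leg (remainder): d = -2.61187 cm → contributes +44.8113 cm⁴
Total I = 155.571 cm⁴.
Extreme fibre distance c = 8.08813 cm; S = I/c = 19.2345 cm³.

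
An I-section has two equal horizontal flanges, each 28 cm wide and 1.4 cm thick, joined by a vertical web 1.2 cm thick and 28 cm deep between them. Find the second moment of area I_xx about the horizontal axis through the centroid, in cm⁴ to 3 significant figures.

Treat the section as a set of non-overlapping primitives; coordinates are from the bounding-box lower-left.
Bottom flange: 28 × 1.4, A = 39.2 cm², y = 0.7 cm, Ī = 6.4027 cm⁴.
Web: 1.2 × 28, A = 33.6 cm², y = 15.4 cm, Ī = 2195.2 cm⁴.
Top flange: 28 × 1.4, A = 39.2 cm², y = 30.1 cm, Ī = 6.4027 cm⁴.
By symmetry the centroid is at mid-height, ȳ = 15.4 cm.
Transfer each piece to the horizontal axis through the centroid using Ī + A·d² with d = y − 15.4:
  bottom flange: d = -14.7 cm → contributes +8477.1 cm⁴
  web: d = 0 cm → contributes +2195.2 cm⁴
  top flange: d = 14.7 cm → contributes +8477.1 cm⁴
Total I = 19 149 cm⁴.

I_xx ≈ 1.91 × 10⁴ cm⁴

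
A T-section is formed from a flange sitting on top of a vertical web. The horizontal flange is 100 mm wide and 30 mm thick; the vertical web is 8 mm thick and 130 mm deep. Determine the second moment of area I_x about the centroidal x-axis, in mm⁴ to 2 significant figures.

Treat the section as a set of non-overlapping primitives; coordinates are from the bounding-box lower-left.
Flange: 100 × 30, A = 3 000 mm², y = 145 mm, Ī = 225 000 mm⁴.
Web: 8 × 130, A = 1 040 mm², y = 65 mm, Ī = 1 464 667 mm⁴.
Centroid: ȳ = ΣA·y / ΣA = 124.4 mm.
Transfer each piece to the centroidal x-axis using Ī + A·d² with d = y − 124.4:
  flange: d = 20.59 mm → contributes +1 497 346 mm⁴
  web: d = -59.41 mm → contributes +5 134 895 mm⁴
Total I = 6 632 241 mm⁴.

I_x ≈ 6.6 × 10⁶ mm⁴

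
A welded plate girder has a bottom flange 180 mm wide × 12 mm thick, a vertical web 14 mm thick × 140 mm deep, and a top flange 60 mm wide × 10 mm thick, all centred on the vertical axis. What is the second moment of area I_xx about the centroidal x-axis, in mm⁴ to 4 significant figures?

I_xx ≈ 1.608 × 10⁷ mm⁴

Split into non-overlapping primitives; take the origin at the lower-left of the bounding box.
Bottom plate: 180 × 12, A = 2 160 mm², y = 6 mm, Ī = 25 920 mm⁴.
Web plate: 14 × 140, A = 1 960 mm², y = 82 mm, Ī = 3 201 333 mm⁴.
Top plate: 60 × 10, A = 600 mm², y = 157 mm, Ī = 5 000 mm⁴.
Centroid: ȳ = ΣA·y / ΣA = 56.7542 mm.
Transfer each piece to the centroidal x-axis using Ī + A·d² with d = y − 56.7542:
  bottom plate: d = -50.7542 mm → contributes +5 590 064 mm⁴
  web plate: d = 25.2458 mm → contributes +4 450 536 mm⁴
  top plate: d = 100.246 mm → contributes +6 034 528 mm⁴
Total I = 16 075 128 mm⁴.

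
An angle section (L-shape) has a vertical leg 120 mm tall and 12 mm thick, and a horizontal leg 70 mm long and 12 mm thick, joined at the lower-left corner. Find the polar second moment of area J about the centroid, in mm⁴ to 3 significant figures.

Decompose the section into non-overlapping parts with the origin at the bottom-left of its bounding rectangle.
Vertical leg: 12 × 120, A = 1 440 mm², y = 60 mm, Ī = 1 728 000 mm⁴.
Horizontal leg (remainder): 58 × 12, A = 696 mm², y = 6 mm, Ī = 8 352 mm⁴.
Centroid: ȳ = ΣA·y / ΣA = 42.404 mm.
Transfer each piece to the centroidal x-axis using Ī + A·d² with d = y − 42.404:
  vertical leg: d = 17.596 mm → contributes +2 173 827 mm⁴
  horizontal leg (remainder): d = -36.404 mm → contributes +930 752 mm⁴
Total I = 3 104 579 mm⁴.
For the y-axis: x̄ = 17.404 mm.
Repeating about the centroidal y-axis gives I_y = 787 179 mm⁴.
Polar second moment: J = I_x + I_y = 3 891 757 mm⁴.

J ≈ 3.89 × 10⁶ mm⁴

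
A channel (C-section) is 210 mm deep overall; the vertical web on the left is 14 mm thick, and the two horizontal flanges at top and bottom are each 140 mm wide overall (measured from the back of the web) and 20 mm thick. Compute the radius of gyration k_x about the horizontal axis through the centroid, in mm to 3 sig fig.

Decompose the section into non-overlapping parts with the origin at the bottom-left of its bounding rectangle.
Web: 14 × 210, A = 2 940 mm², y = 105 mm, Ī = 10 804 500 mm⁴.
Top flange (beyond web): 126 × 20, A = 2 520 mm², y = 200 mm, Ī = 84 000 mm⁴.
Bottom flange (beyond web): 126 × 20, A = 2 520 mm², y = 10 mm, Ī = 84 000 mm⁴.
By symmetry the centroid is at mid-height, ȳ = 105 mm.
Transfer each piece to the horizontal axis through the centroid using Ī + A·d² with d = y − 105:
  web: d = 0 mm → contributes +10 804 500 mm⁴
  top flange (beyond web): d = 95 mm → contributes +22 827 000 mm⁴
  bottom flange (beyond web): d = -95 mm → contributes +22 827 000 mm⁴
Total I = 56 458 500 mm⁴.
Radius of gyration: k = √(I/A) = √(56 458 500 / 7 980) = 84.113 mm.

k_x ≈ 84.1 mm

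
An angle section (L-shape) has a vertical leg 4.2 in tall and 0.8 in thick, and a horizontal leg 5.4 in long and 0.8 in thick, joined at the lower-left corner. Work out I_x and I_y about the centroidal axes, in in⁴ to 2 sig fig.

I_x ≈ 10 in⁴, I_y ≈ 19 in⁴

Break the section into simple shapes (no overlaps), measuring from the bottom-left corner of the bounding box.
Vertical leg: 0.8 × 4.2, A = 3.36 in², y = 2.1 in, Ī = 4.939 in⁴.
Horizontal leg (remainder): 4.6 × 0.8, A = 3.68 in², y = 0.4 in, Ī = 0.1963 in⁴.
Centroid: ȳ = ΣA·y / ΣA = 1.211 in.
Transfer each piece to the centroidal x-axis using Ī + A·d² with d = y − 1.211:
  vertical leg: d = 0.8886 in → contributes +7.593 in⁴
  horizontal leg (remainder): d = -0.8114 in → contributes +2.619 in⁴
Total I = 10.21 in⁴.
For the y-axis: x̄ = 1.811 in.
Repeating about the centroidal y-axis gives I_y = 19.47 in⁴.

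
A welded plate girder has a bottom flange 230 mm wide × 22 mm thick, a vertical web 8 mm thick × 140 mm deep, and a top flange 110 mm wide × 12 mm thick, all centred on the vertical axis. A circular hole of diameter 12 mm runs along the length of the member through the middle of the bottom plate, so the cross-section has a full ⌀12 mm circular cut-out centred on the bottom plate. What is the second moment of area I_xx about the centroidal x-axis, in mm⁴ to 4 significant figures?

I_xx ≈ 2.991 × 10⁷ mm⁴

Decompose the section into non-overlapping parts with the origin at the bottom-left of its bounding rectangle.
Bottom plate: 230 × 22, A = 5 060 mm², y = 11 mm, Ī = 204 087 mm⁴.
Web plate: 8 × 140, A = 1 120 mm², y = 92 mm, Ī = 1 829 333 mm⁴.
Top plate: 110 × 12, A = 1 320 mm², y = 168 mm, Ī = 15 840 mm⁴.
Hole (subtracted): ⌀12, A = 113.097 mm², y = 11 mm, Ī = 1017.88 mm⁴.
Centroid: ȳ = ΣA·y / ΣA = 51.3363 mm.
Transfer each piece to the centroidal x-axis using Ī + A·d² with d = y − 51.3363:
  bottom plate: d = -40.3363 mm → contributes +8 436 775 mm⁴
  web plate: d = 40.6637 mm → contributes +3 681 298 mm⁴
  top plate: d = 116.664 mm → contributes +17 981 606 mm⁴
  hole: d = -40.3363 mm → contributes −185 029 mm⁴
Total I = 29 914 651 mm⁴.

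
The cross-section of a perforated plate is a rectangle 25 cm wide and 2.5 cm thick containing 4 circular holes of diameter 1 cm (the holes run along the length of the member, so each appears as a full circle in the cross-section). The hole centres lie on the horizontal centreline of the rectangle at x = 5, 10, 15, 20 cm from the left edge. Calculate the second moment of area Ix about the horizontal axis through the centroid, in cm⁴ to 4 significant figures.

Decompose the section into non-overlapping parts with the origin at the bottom-left of its bounding rectangle.
Plate: 25 × 2.5, A = 62.5 cm², y = 1.25 cm, Ī = 32.5521 cm⁴.
Hole 1 (subtracted): ⌀1, A = 0.785398 cm², y = 1.25 cm, Ī = 0.0490874 cm⁴.
Hole 2 (subtracted): ⌀1, A = 0.785398 cm², y = 1.25 cm, Ī = 0.0490874 cm⁴.
Hole 3 (subtracted): ⌀1, A = 0.785398 cm², y = 1.25 cm, Ī = 0.0490874 cm⁴.
Hole 4 (subtracted): ⌀1, A = 0.785398 cm², y = 1.25 cm, Ī = 0.0490874 cm⁴.
By symmetry the centroid is at mid-height, ȳ = 1.25 cm.
All pieces are centred on the horizontal axis through the centroid, so I = ΣĪ (holes subtracted) = 32.3557 cm⁴.

Ix ≈ 32.36 cm⁴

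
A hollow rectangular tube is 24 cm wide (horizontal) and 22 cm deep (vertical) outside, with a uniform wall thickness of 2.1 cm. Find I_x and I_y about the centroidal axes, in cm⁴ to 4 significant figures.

Treat the section as a set of non-overlapping primitives; coordinates are from the bounding-box lower-left.
Outer rectangle: 24 × 22, A = 528 cm², y = 11 cm, Ī = 21 296 cm⁴.
Inner void (subtracted): 19.8 × 17.8, A = 352.44 cm², y = 11 cm, Ī = 9305.59 cm⁴.
By symmetry the centroid is at mid-height, ȳ = 11 cm.
All pieces are centred on the centroidal x-axis, so I = ΣĪ (holes subtracted) = 11990.4 cm⁴.
Repeating about the centroidal y-axis gives I_y = 13829.8 cm⁴.

I_x ≈ 1.199 × 10⁴ cm⁴, I_y ≈ 1.383 × 10⁴ cm⁴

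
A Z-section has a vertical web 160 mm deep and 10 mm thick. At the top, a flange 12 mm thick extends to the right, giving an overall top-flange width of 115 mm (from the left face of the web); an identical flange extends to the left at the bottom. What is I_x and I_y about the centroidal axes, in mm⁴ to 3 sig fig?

I_x ≈ 1.72 × 10⁷ mm⁴, I_y ≈ 1.07 × 10⁷ mm⁴

Split into non-overlapping primitives; take the origin at the lower-left of the bounding box.
Web: 10 × 160, A = 1 600 mm², y = 80 mm, Ī = 3 413 333 mm⁴.
Top flange (beyond web): 105 × 12, A = 1 260 mm², y = 154 mm, Ī = 15 120 mm⁴.
Bottom flange (beyond web): 105 × 12, A = 1 260 mm², y = 6 mm, Ī = 15 120 mm⁴.
Centroid: ȳ = ΣA·y / ΣA = 80 mm.
Transfer each piece to the centroidal x-axis using Ī + A·d² with d = y − 80:
  web: d = 0 mm → contributes +3 413 333 mm⁴
  top flange (beyond web): d = 74 mm → contributes +6 914 880 mm⁴
  bottom flange (beyond web): d = -74 mm → contributes +6 914 880 mm⁴
Total I = 17 243 093 mm⁴.
For the y-axis: x̄ = 110 mm.
Repeating about the centroidal y-axis gives I_y = 10 660 333 mm⁴.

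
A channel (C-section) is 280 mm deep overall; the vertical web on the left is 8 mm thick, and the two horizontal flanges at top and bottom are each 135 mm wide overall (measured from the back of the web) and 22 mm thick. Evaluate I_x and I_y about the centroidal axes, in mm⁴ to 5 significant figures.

I_x ≈ 1.0785 × 10⁸ mm⁴, I_y ≈ 1.4808 × 10⁷ mm⁴

Break the section into simple shapes (no overlaps), measuring from the bottom-left corner of the bounding box.
Web: 8 × 280, A = 2 240 mm², y = 140 mm, Ī = 14 634 667 mm⁴.
Top flange (beyond web): 127 × 22, A = 2 794 mm², y = 269 mm, Ī = 112691.3 mm⁴.
Bottom flange (beyond web): 127 × 22, A = 2 794 mm², y = 11 mm, Ī = 112691.3 mm⁴.
By symmetry the centroid is at mid-height, ȳ = 140 mm.
Transfer each piece to the centroidal x-axis using Ī + A·d² with d = y − 140:
  web: d = 0 mm → contributes +14 634 667 mm⁴
  top flange (beyond web): d = 129 mm → contributes +46 607 645 mm⁴
  bottom flange (beyond web): d = -129 mm → contributes +46 607 645 mm⁴
Total I = 107 849 957 mm⁴.
For the y-axis: x̄ = 52.18472 mm.
Repeating about the centroidal y-axis gives I_y = 14 808 214 mm⁴.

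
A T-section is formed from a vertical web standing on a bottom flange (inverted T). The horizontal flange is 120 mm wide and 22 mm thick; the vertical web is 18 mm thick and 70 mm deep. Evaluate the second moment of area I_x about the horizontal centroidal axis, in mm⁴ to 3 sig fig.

I_x ≈ 2.43 × 10⁶ mm⁴

Treat the section as a set of non-overlapping primitives; coordinates are from the bounding-box lower-left.
Flange: 120 × 22, A = 2 640 mm², y = 11 mm, Ī = 106 480 mm⁴.
Web: 18 × 70, A = 1 260 mm², y = 57 mm, Ī = 514 500 mm⁴.
Centroid: ȳ = ΣA·y / ΣA = 25.862 mm.
Transfer each piece to the horizontal centroidal axis using Ī + A·d² with d = y − 25.862:
  flange: d = -14.862 mm → contributes +689 564 mm⁴
  web: d = 31.138 mm → contributes +1 736 201 mm⁴
Total I = 2 425 765 mm⁴.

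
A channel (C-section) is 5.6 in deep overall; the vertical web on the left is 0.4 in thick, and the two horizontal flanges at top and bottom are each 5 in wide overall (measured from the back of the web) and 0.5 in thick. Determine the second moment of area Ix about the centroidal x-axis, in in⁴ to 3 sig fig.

Ix ≈ 35.9 in⁴

Treat the section as a set of non-overlapping primitives; coordinates are from the bounding-box lower-left.
Web: 0.4 × 5.6, A = 2.24 in², y = 2.8 in, Ī = 5.8539 in⁴.
Top flange (beyond web): 4.6 × 0.5, A = 2.3 in², y = 5.35 in, Ī = 0.047917 in⁴.
Bottom flange (beyond web): 4.6 × 0.5, A = 2.3 in², y = 0.25 in, Ī = 0.047917 in⁴.
By symmetry the centroid is at mid-height, ȳ = 2.8 in.
Transfer each piece to the centroidal x-axis using Ī + A·d² with d = y − 2.8:
  web: d = 0 in → contributes +5.8539 in⁴
  top flange (beyond web): d = 2.55 in → contributes +15.004 in⁴
  bottom flange (beyond web): d = -2.55 in → contributes +15.004 in⁴
Total I = 35.861 in⁴.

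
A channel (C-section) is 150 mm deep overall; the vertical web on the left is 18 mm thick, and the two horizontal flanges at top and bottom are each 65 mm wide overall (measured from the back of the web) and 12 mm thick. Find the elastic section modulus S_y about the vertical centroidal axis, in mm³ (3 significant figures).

Treat the section as a set of non-overlapping primitives; coordinates are from the bounding-box lower-left.
Web: 18 × 150, A = 2 700 mm², x = 9 mm, Ī = 72 900 mm⁴.
Top flange (beyond web): 47 × 12, A = 564 mm², x = 41.5 mm, Ī = 103 823 mm⁴.
Bottom flange (beyond web): 47 × 12, A = 564 mm², x = 41.5 mm, Ī = 103 823 mm⁴.
Centroid: x̄ = ΣA·x / ΣA = 18.577 mm.
Transfer each piece to the vertical centroidal axis using Ī + A·d² with d = x − 18.577:
  web: d = -9.5768 mm → contributes +320 531 mm⁴
  top flange (beyond web): d = 22.923 mm → contributes +400 190 mm⁴
  bottom flange (beyond web): d = 22.923 mm → contributes +400 190 mm⁴
Total I = 1 120 910 mm⁴.
Extreme fibre distance c = 46.423 mm; S = I/c = 24 145 mm³.

S_y ≈ 2.41 × 10⁴ mm³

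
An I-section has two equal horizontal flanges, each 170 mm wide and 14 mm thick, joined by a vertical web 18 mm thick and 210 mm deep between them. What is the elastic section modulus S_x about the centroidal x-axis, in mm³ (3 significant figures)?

Split into non-overlapping primitives; take the origin at the lower-left of the bounding box.
Bottom flange: 170 × 14, A = 2 380 mm², y = 7 mm, Ī = 38 873 mm⁴.
Web: 18 × 210, A = 3 780 mm², y = 119 mm, Ī = 13 891 500 mm⁴.
Top flange: 170 × 14, A = 2 380 mm², y = 231 mm, Ī = 38 873 mm⁴.
By symmetry the centroid is at mid-height, ȳ = 119 mm.
Transfer each piece to the centroidal x-axis using Ī + A·d² with d = y − 119:
  bottom flange: d = -112 mm → contributes +29 893 593 mm⁴
  web: d = 0 mm → contributes +13 891 500 mm⁴
  top flange: d = 112 mm → contributes +29 893 593 mm⁴
Total I = 73 678 687 mm⁴.
Extreme fibre distance c = 119 mm; S = I/c = 619 149 mm³.

S_x ≈ 6.19 × 10⁵ mm³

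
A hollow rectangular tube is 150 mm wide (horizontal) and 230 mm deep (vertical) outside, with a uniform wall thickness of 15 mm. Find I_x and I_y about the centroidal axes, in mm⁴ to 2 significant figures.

Treat the section as a set of non-overlapping primitives; coordinates are from the bounding-box lower-left.
Outer rectangle: 150 × 230, A = 34 500 mm², y = 115 mm, Ī = 152 087 500 mm⁴.
Inner void (subtracted): 120 × 200, A = 24 000 mm², y = 115 mm, Ī = 80 000 000 mm⁴.
By symmetry the centroid is at mid-height, ȳ = 115 mm.
All pieces are centred on the centroidal x-axis, so I = ΣĪ (holes subtracted) = 72 087 500 mm⁴.
Repeating about the centroidal y-axis gives I_y = 35 887 500 mm⁴.

I_x ≈ 7.2 × 10⁷ mm⁴, I_y ≈ 3.6 × 10⁷ mm⁴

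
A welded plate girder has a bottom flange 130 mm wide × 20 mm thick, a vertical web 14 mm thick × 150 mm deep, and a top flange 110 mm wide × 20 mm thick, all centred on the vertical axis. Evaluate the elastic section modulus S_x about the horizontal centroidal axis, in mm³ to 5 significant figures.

S_x ≈ 3.8638 × 10⁵ mm³

Decompose the section into non-overlapping parts with the origin at the bottom-left of its bounding rectangle.
Bottom plate: 130 × 20, A = 2 600 mm², y = 10 mm, Ī = 86666.67 mm⁴.
Web plate: 14 × 150, A = 2 100 mm², y = 95 mm, Ī = 3 937 500 mm⁴.
Top plate: 110 × 20, A = 2 200 mm², y = 180 mm, Ī = 73333.33 mm⁴.
Centroid: ȳ = ΣA·y / ΣA = 90.07246 mm.
Transfer each piece to the horizontal centroidal axis using Ī + A·d² with d = y − 90.07246:
  bottom plate: d = -80.07246 mm → contributes +16 756 825 mm⁴
  web plate: d = 4.927536 mm → contributes +3 988 489 mm⁴
  top plate: d = 89.92754 mm → contributes +17 864 649 mm⁴
Total I = 38 609 964 mm⁴.
Extreme fibre distance c = 99.92754 mm; S = I/c = 386379.6 mm³.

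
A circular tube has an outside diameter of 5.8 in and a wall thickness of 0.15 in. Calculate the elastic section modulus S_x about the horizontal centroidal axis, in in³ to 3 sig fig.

Split into non-overlapping primitives; take the origin at the lower-left of the bounding box.
Outer circle: ⌀5.8, A = 26.421 in², y = 2.9 in, Ī = 55.55 in⁴.
Bore (subtracted): ⌀5.5, A = 23.758 in², y = 2.9 in, Ī = 44.918 in⁴.
By symmetry the centroid is at mid-height, ȳ = 2.9 in.
All pieces are centred on the horizontal centroidal axis, so I = ΣĪ (holes subtracted) = 10.632 in⁴.
Extreme fibre distance c = 2.9 in; S = I/c = 3.6661 in³.

S_x ≈ 3.67 in³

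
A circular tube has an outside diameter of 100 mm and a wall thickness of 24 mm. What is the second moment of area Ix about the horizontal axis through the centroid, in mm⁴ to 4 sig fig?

Break the section into simple shapes (no overlaps), measuring from the bottom-left corner of the bounding box.
Outer circle: ⌀100, A = 7853.98 mm², y = 50 mm, Ī = 4 908 739 mm⁴.
Bore (subtracted): ⌀52, A = 2123.72 mm², y = 50 mm, Ī = 358 908 mm⁴.
By symmetry the centroid is at mid-height, ȳ = 50 mm.
All pieces are centred on the horizontal axis through the centroid, so I = ΣĪ (holes subtracted) = 4 549 830 mm⁴.

Ix ≈ 4.550 × 10⁶ mm⁴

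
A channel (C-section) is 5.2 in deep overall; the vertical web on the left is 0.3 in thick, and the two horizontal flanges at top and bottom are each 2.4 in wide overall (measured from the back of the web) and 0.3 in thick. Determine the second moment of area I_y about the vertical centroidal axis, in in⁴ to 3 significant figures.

Split into non-overlapping primitives; take the origin at the lower-left of the bounding box.
Web: 0.3 × 5.2, A = 1.56 in², x = 0.15 in, Ī = 0.0117 in⁴.
Top flange (beyond web): 2.1 × 0.3, A = 0.63 in², x = 1.35 in, Ī = 0.23153 in⁴.
Bottom flange (beyond web): 2.1 × 0.3, A = 0.63 in², x = 1.35 in, Ī = 0.23153 in⁴.
Centroid: x̄ = ΣA·x / ΣA = 0.68617 in.
Transfer each piece to the vertical centroidal axis using Ī + A·d² with d = x − 0.68617:
  web: d = -0.53617 in → contributes +0.46017 in⁴
  top flange (beyond web): d = 0.66383 in → contributes +0.50915 in⁴
  bottom flange (beyond web): d = 0.66383 in → contributes +0.50915 in⁴
Total I = 1.4785 in⁴.

I_y ≈ 1.48 in⁴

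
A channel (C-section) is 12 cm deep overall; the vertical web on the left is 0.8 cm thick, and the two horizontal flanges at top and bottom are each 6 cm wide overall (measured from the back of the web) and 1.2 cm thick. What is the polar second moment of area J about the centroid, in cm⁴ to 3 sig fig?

J ≈ 558 cm⁴

Decompose the section into non-overlapping parts with the origin at the bottom-left of its bounding rectangle.
Web: 0.8 × 12, A = 9.6 cm², y = 6 cm, Ī = 115.2 cm⁴.
Top flange (beyond web): 5.2 × 1.2, A = 6.24 cm², y = 11.4 cm, Ī = 0.7488 cm⁴.
Bottom flange (beyond web): 5.2 × 1.2, A = 6.24 cm², y = 0.6 cm, Ī = 0.7488 cm⁴.
By symmetry the centroid is at mid-height, ȳ = 6 cm.
Transfer each piece to the centroidal x-axis using Ī + A·d² with d = y − 6:
  web: d = 0 cm → contributes +115.2 cm⁴
  top flange (beyond web): d = 5.4 cm → contributes +182.71 cm⁴
  bottom flange (beyond web): d = -5.4 cm → contributes +182.71 cm⁴
Total I = 480.61 cm⁴.
For the y-axis: x̄ = 2.0957 cm.
Repeating about the centroidal y-axis gives I_y = 77.468 cm⁴.
Polar second moment: J = I_x + I_y = 558.08 cm⁴.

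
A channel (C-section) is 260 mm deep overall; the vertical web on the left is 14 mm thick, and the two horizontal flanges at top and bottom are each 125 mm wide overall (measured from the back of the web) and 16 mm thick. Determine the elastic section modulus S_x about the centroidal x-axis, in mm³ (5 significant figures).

Split into non-overlapping primitives; take the origin at the lower-left of the bounding box.
Web: 14 × 260, A = 3 640 mm², y = 130 mm, Ī = 20 505 333 mm⁴.
Top flange (beyond web): 111 × 16, A = 1 776 mm², y = 252 mm, Ī = 37 888 mm⁴.
Bottom flange (beyond web): 111 × 16, A = 1 776 mm², y = 8 mm, Ī = 37 888 mm⁴.
By symmetry the centroid is at mid-height, ȳ = 130 mm.
Transfer each piece to the centroidal x-axis using Ī + A·d² with d = y − 130:
  web: d = 0 mm → contributes +20 505 333 mm⁴
  top flange (beyond web): d = 122 mm → contributes +26 471 872 mm⁴
  bottom flange (beyond web): d = -122 mm → contributes +26 471 872 mm⁴
Total I = 73 449 077 mm⁴.
Extreme fibre distance c = 130 mm; S = I/c = 564992.9 mm³.

S_x ≈ 5.6499 × 10⁵ mm³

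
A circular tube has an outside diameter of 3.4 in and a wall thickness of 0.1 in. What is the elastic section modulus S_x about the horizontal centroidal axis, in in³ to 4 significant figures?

Break the section into simple shapes (no overlaps), measuring from the bottom-left corner of the bounding box.
Outer circle: ⌀3.4, A = 9.0792 in², y = 1.7 in, Ī = 6.55972 in⁴.
Bore (subtracted): ⌀3.2, A = 8.04248 in², y = 1.7 in, Ī = 5.14719 in⁴.
By symmetry the centroid is at mid-height, ȳ = 1.7 in.
All pieces are centred on the horizontal centroidal axis, so I = ΣĪ (holes subtracted) = 1.41254 in⁴.
Extreme fibre distance c = 1.7 in; S = I/c = 0.830905 in³.

S_x ≈ 0.8309 in³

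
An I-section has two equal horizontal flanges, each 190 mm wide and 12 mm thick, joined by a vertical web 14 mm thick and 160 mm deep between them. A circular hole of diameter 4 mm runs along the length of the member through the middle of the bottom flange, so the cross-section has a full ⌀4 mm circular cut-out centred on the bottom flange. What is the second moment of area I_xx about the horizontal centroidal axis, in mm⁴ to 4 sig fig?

Decompose the section into non-overlapping parts with the origin at the bottom-left of its bounding rectangle.
Bottom flange: 190 × 12, A = 2 280 mm², y = 6 mm, Ī = 27 360 mm⁴.
Web: 14 × 160, A = 2 240 mm², y = 92 mm, Ī = 4 778 667 mm⁴.
Top flange: 190 × 12, A = 2 280 mm², y = 178 mm, Ī = 27 360 mm⁴.
Hole (subtracted): ⌀4, A = 12.5664 mm², y = 6 mm, Ī = 12.5664 mm⁴.
Centroid: ȳ = ΣA·y / ΣA = 92.1592 mm.
Transfer each piece to the horizontal centroidal axis using Ī + A·d² with d = y − 92.1592:
  bottom flange: d = -86.1592 mm → contributes +16 952 738 mm⁴
  web: d = -0.159222 mm → contributes +4 778 723 mm⁴
  top flange: d = 85.8408 mm → contributes +16 827 857 mm⁴
  hole: d = -86.1592 mm → contributes −93297.9 mm⁴
Total I = 38 466 021 mm⁴.

I_xx ≈ 3.847 × 10⁷ mm⁴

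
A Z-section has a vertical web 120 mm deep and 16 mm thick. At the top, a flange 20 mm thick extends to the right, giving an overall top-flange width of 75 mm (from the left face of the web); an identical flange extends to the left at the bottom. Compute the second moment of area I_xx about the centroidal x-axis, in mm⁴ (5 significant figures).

I_xx ≈ 8.2827 × 10⁶ mm⁴

Break the section into simple shapes (no overlaps), measuring from the bottom-left corner of the bounding box.
Web: 16 × 120, A = 1 920 mm², y = 60 mm, Ī = 2 304 000 mm⁴.
Top flange (beyond web): 59 × 20, A = 1 180 mm², y = 110 mm, Ī = 39333.33 mm⁴.
Bottom flange (beyond web): 59 × 20, A = 1 180 mm², y = 10 mm, Ī = 39333.33 mm⁴.
Centroid: ȳ = ΣA·y / ΣA = 60 mm.
Transfer each piece to the centroidal x-axis using Ī + A·d² with d = y − 60:
  web: d = 0 mm → contributes +2 304 000 mm⁴
  top flange (beyond web): d = 50 mm → contributes +2 989 333 mm⁴
  bottom flange (beyond web): d = -50 mm → contributes +2 989 333 mm⁴
Total I = 8 282 667 mm⁴.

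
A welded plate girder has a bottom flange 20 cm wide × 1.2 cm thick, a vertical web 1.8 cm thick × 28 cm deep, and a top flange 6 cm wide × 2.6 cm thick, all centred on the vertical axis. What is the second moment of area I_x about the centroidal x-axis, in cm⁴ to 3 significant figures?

Split into non-overlapping primitives; take the origin at the lower-left of the bounding box.
Bottom plate: 20 × 1.2, A = 24 cm², y = 0.6 cm, Ī = 2.88 cm⁴.
Web plate: 1.8 × 28, A = 50.4 cm², y = 15.2 cm, Ī = 3292.8 cm⁴.
Top plate: 6 × 2.6, A = 15.6 cm², y = 30.5 cm, Ī = 8.788 cm⁴.
Centroid: ȳ = ΣA·y / ΣA = 13.959 cm.
Transfer each piece to the centroidal x-axis using Ī + A·d² with d = y − 13.959:
  bottom plate: d = -13.359 cm → contributes +4285.8 cm⁴
  web plate: d = 1.2413 cm → contributes +3370.5 cm⁴
  top plate: d = 16.541 cm → contributes +4277.2 cm⁴
Total I = 11 933 cm⁴.

I_x ≈ 1.19 × 10⁴ cm⁴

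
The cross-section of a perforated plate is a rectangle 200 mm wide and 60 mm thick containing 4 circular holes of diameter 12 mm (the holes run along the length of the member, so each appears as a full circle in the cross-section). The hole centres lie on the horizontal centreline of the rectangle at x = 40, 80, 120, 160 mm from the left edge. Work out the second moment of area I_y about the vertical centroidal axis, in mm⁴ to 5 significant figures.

Split into non-overlapping primitives; take the origin at the lower-left of the bounding box.
Plate: 200 × 60, A = 12 000 mm², x = 100 mm, Ī = 40 000 000 mm⁴.
Hole 1 (subtracted): ⌀12, A = 113.0973 mm², x = 40 mm, Ī = 1017.876 mm⁴.
Hole 2 (subtracted): ⌀12, A = 113.0973 mm², x = 80 mm, Ī = 1017.876 mm⁴.
Hole 3 (subtracted): ⌀12, A = 113.0973 mm², x = 120 mm, Ī = 1017.876 mm⁴.
Hole 4 (subtracted): ⌀12, A = 113.0973 mm², x = 160 mm, Ī = 1017.876 mm⁴.
By symmetry the centroid is at mid-width, x̄ = 100 mm.
Transfer each piece to the vertical centroidal axis using Ī + A·d² with d = x − 100:
  plate: d = 0 mm → contributes +40 000 000 mm⁴
  hole 1: d = -60 mm → contributes −408168.3 mm⁴
  hole 2: d = -20 mm → contributes −46256.81 mm⁴
  hole 3: d = 20 mm → contributes −46256.81 mm⁴
  hole 4: d = 60 mm → contributes −408168.3 mm⁴
Total I = 39 091 150 mm⁴.

I_y ≈ 3.9091 × 10⁷ mm⁴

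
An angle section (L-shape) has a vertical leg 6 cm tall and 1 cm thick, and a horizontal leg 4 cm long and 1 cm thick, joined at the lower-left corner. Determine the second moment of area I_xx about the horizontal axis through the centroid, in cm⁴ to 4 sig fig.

I_xx ≈ 30.75 cm⁴

Split into non-overlapping primitives; take the origin at the lower-left of the bounding box.
Vertical leg: 1 × 6, A = 6 cm², y = 3 cm, Ī = 18 cm⁴.
Horizontal leg (remainder): 3 × 1, A = 3 cm², y = 0.5 cm, Ī = 0.25 cm⁴.
Centroid: ȳ = ΣA·y / ΣA = 2.16667 cm.
Transfer each piece to the horizontal axis through the centroid using Ī + A·d² with d = y − 2.16667:
  vertical leg: d = 0.833333 cm → contributes +22.1667 cm⁴
  horizontal leg (remainder): d = -1.66667 cm → contributes +8.58333 cm⁴
Total I = 30.75 cm⁴.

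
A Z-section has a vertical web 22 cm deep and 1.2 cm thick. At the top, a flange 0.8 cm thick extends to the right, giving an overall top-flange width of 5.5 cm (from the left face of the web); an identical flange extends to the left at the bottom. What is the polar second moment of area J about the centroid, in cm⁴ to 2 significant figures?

J ≈ 1900 cm⁴

Split into non-overlapping primitives; take the origin at the lower-left of the bounding box.
Web: 1.2 × 22, A = 26.4 cm², y = 11 cm, Ī = 1 065 cm⁴.
Top flange (beyond web): 4.3 × 0.8, A = 3.44 cm², y = 21.6 cm, Ī = 0.1835 cm⁴.
Bottom flange (beyond web): 4.3 × 0.8, A = 3.44 cm², y = 0.4 cm, Ī = 0.1835 cm⁴.
Centroid: ȳ = ΣA·y / ΣA = 11 cm.
Transfer each piece to the centroidal x-axis using Ī + A·d² with d = y − 11:
  web: d = 0 cm → contributes +1 065 cm⁴
  top flange (beyond web): d = 10.6 cm → contributes +386.7 cm⁴
  bottom flange (beyond web): d = -10.6 cm → contributes +386.7 cm⁴
Total I = 1 838 cm⁴.
For the y-axis: x̄ = 4.9 cm.
Repeating about the centroidal y-axis gives I_y = 65.8 cm⁴.
Polar second moment: J = I_x + I_y = 1 904 cm⁴.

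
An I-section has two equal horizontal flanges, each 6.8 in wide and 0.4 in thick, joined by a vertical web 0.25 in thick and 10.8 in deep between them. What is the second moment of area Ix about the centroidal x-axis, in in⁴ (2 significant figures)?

Ix ≈ 200 in⁴

Treat the section as a set of non-overlapping primitives; coordinates are from the bounding-box lower-left.
Bottom flange: 6.8 × 0.4, A = 2.72 in², y = 0.2 in, Ī = 0.03627 in⁴.
Web: 0.25 × 10.8, A = 2.7 in², y = 5.8 in, Ī = 26.24 in⁴.
Top flange: 6.8 × 0.4, A = 2.72 in², y = 11.4 in, Ī = 0.03627 in⁴.
By symmetry the centroid is at mid-height, ȳ = 5.8 in.
Transfer each piece to the centroidal x-axis using Ī + A·d² with d = y − 5.8:
  bottom flange: d = -5.6 in → contributes +85.34 in⁴
  web: d = 0 in → contributes +26.24 in⁴
  top flange: d = 5.6 in → contributes +85.34 in⁴
Total I = 196.9 in⁴.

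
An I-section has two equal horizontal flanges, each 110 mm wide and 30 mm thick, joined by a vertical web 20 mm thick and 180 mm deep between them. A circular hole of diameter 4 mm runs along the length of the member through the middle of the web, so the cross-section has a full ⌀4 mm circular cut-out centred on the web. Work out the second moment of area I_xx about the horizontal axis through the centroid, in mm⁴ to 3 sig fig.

I_xx ≈ 8.30 × 10⁷ mm⁴

Break the section into simple shapes (no overlaps), measuring from the bottom-left corner of the bounding box.
Bottom flange: 110 × 30, A = 3 300 mm², y = 15 mm, Ī = 247 500 mm⁴.
Web: 20 × 180, A = 3 600 mm², y = 120 mm, Ī = 9 720 000 mm⁴.
Top flange: 110 × 30, A = 3 300 mm², y = 225 mm, Ī = 247 500 mm⁴.
Hole (subtracted): ⌀4, A = 12.566 mm², y = 120 mm, Ī = 12.566 mm⁴.
By symmetry the centroid is at mid-height, ȳ = 120 mm.
Transfer each piece to the horizontal axis through the centroid using Ī + A·d² with d = y − 120:
  bottom flange: d = -105 mm → contributes +36 630 000 mm⁴
  web: d = 0 mm → contributes +9 720 000 mm⁴
  top flange: d = 105 mm → contributes +36 630 000 mm⁴
  hole: d = 0 mm → contributes −12.566 mm⁴
Total I = 82 979 987 mm⁴.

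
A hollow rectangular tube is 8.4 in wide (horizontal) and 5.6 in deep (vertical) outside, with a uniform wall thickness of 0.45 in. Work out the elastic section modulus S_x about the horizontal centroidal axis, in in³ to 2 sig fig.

Treat the section as a set of non-overlapping primitives; coordinates are from the bounding-box lower-left.
Outer rectangle: 8.4 × 5.6, A = 47.04 in², y = 2.8 in, Ī = 122.9 in⁴.
Inner void (subtracted): 7.5 × 4.7, A = 35.25 in², y = 2.8 in, Ī = 64.89 in⁴.
By symmetry the centroid is at mid-height, ȳ = 2.8 in.
All pieces are centred on the horizontal centroidal axis, so I = ΣĪ (holes subtracted) = 58.04 in⁴.
Extreme fibre distance c = 2.8 in; S = I/c = 20.73 in³.

S_x ≈ 21 in³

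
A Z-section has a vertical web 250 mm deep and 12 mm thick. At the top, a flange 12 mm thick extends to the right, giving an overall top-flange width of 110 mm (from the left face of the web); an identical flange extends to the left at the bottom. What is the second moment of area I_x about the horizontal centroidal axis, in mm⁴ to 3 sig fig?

I_x ≈ 4.90 × 10⁷ mm⁴

Break the section into simple shapes (no overlaps), measuring from the bottom-left corner of the bounding box.
Web: 12 × 250, A = 3 000 mm², y = 125 mm, Ī = 15 625 000 mm⁴.
Top flange (beyond web): 98 × 12, A = 1 176 mm², y = 244 mm, Ī = 14 112 mm⁴.
Bottom flange (beyond web): 98 × 12, A = 1 176 mm², y = 6 mm, Ī = 14 112 mm⁴.
Centroid: ȳ = ΣA·y / ΣA = 125 mm.
Transfer each piece to the horizontal centroidal axis using Ī + A·d² with d = y − 125:
  web: d = 0 mm → contributes +15 625 000 mm⁴
  top flange (beyond web): d = 119 mm → contributes +16 667 448 mm⁴
  bottom flange (beyond web): d = -119 mm → contributes +16 667 448 mm⁴
Total I = 48 959 896 mm⁴.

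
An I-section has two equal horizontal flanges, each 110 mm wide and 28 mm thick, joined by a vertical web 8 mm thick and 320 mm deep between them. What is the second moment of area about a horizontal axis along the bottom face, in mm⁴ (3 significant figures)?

Break the section into simple shapes (no overlaps), measuring from the bottom-left corner of the bounding box.
Bottom flange: 110 × 28, A = 3 080 mm², y = 14 mm, Ī = 201 227 mm⁴.
Web: 8 × 320, A = 2 560 mm², y = 188 mm, Ī = 21 845 333 mm⁴.
Top flange: 110 × 28, A = 3 080 mm², y = 362 mm, Ī = 201 227 mm⁴.
Transfer each piece to a horizontal axis along the bottom face using Ī + A·d² with d = y − 0:
  bottom flange: d = 14 mm → contributes +804 907 mm⁴
  web: d = 188 mm → contributes +112 325 973 mm⁴
  top flange: d = 362 mm → contributes +403 816 747 mm⁴
Total I = 516 947 627 mm⁴.

I_base ≈ 5.17 × 10⁸ mm⁴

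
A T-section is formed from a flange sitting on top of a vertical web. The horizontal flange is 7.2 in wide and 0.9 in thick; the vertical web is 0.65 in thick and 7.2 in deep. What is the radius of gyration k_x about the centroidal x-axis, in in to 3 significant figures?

Split into non-overlapping primitives; take the origin at the lower-left of the bounding box.
Flange: 7.2 × 0.9, A = 6.48 in², y = 7.65 in, Ī = 0.4374 in⁴.
Web: 0.65 × 7.2, A = 4.68 in², y = 3.6 in, Ī = 20.218 in⁴.
Centroid: ȳ = ΣA·y / ΣA = 5.9516 in.
Transfer each piece to the centroidal x-axis using Ī + A·d² with d = y − 5.9516:
  flange: d = 1.6984 in → contributes +19.129 in⁴
  web: d = -2.3516 in → contributes +46.098 in⁴
Total I = 65.227 in⁴.
Radius of gyration: k = √(I/A) = √(65.227 / 11.16) = 2.4176 in.

k_x ≈ 2.42 in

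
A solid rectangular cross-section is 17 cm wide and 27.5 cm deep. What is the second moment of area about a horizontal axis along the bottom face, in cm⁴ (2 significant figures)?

The section: 17 × 27.5, A = 467.5 cm², y = 13.75 cm, Ī = 29 462 cm⁴.
Transfer it to the bottom edge using Ī + A·d² with d = y − 0:
  the section: d = 13.75 cm → contributes +117 849 cm⁴
Total I = 117 849 cm⁴.

I_base ≈ 1.2 × 10⁵ cm⁴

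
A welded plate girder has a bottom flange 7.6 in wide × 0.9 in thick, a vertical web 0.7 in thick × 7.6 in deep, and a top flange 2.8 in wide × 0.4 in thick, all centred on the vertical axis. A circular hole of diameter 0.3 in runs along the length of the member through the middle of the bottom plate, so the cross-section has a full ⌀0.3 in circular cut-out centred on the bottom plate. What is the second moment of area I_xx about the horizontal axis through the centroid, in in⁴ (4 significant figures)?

Treat the section as a set of non-overlapping primitives; coordinates are from the bounding-box lower-left.
Bottom plate: 7.6 × 0.9, A = 6.84 in², y = 0.45 in, Ī = 0.4617 in⁴.
Web plate: 0.7 × 7.6, A = 5.32 in², y = 4.7 in, Ī = 25.6069 in⁴.
Top plate: 2.8 × 0.4, A = 1.12 in², y = 8.7 in, Ī = 0.0149333 in⁴.
Hole (subtracted): ⌀0.3, A = 0.0706858 in², y = 0.45 in, Ī = 0.000397608 in⁴.
Centroid: ȳ = ΣA·y / ΣA = 2.86118 in.
Transfer each piece to the horizontal axis through the centroid using Ī + A·d² with d = y − 2.86118:
  bottom plate: d = -2.41118 in → contributes +40.2279 in⁴
  web plate: d = 1.83882 in → contributes +43.5953 in⁴
  top plate: d = 5.83882 in → contributes +38.1978 in⁴
  hole: d = -2.41118 in → contributes −0.411349 in⁴
Total I = 121.61 in⁴.

I_xx ≈ 121.6 in⁴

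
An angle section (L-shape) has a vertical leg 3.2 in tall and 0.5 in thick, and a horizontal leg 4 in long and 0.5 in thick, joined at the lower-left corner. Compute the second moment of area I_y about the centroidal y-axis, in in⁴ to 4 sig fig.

Treat the section as a set of non-overlapping primitives; coordinates are from the bounding-box lower-left.
Vertical leg: 0.5 × 3.2, A = 1.6 in², x = 0.25 in, Ī = 0.0333333 in⁴.
Horizontal leg (remainder): 3.5 × 0.5, A = 1.75 in², x = 2.25 in, Ī = 1.78646 in⁴.
Centroid: x̄ = ΣA·x / ΣA = 1.29478 in.
Transfer each piece to the centroidal y-axis using Ī + A·d² with d = x − 1.29478:
  vertical leg: d = -1.04478 in → contributes +1.77982 in⁴
  horizontal leg (remainder): d = 0.955224 in → contributes +3.38325 in⁴
Total I = 5.16308 in⁴.

I_y ≈ 5.163 in⁴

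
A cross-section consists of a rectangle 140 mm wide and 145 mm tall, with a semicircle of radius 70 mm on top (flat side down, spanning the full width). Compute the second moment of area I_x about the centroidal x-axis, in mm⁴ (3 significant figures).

Break the section into simple shapes (no overlaps), measuring from the bottom-left corner of the bounding box.
Rectangular body: 140 × 145, A = 20 300 mm², y = 72.5 mm, Ī = 35 567 292 mm⁴.
Semicircular cap: semicircle r = 70, A = 7696.9 mm², y = 174.71 mm, Ī = 2 635 265 mm⁴.
Centroid: ȳ = ΣA·y / ΣA = 100.6 mm.
Transfer each piece to the centroidal x-axis using Ī + A·d² with d = y − 100.6:
  rectangular body: d = -28.099 mm → contributes +51 595 524 mm⁴
  semicircular cap: d = 74.11 mm → contributes +44 908 521 mm⁴
Total I = 96 504 044 mm⁴.

I_x ≈ 9.65 × 10⁷ mm⁴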